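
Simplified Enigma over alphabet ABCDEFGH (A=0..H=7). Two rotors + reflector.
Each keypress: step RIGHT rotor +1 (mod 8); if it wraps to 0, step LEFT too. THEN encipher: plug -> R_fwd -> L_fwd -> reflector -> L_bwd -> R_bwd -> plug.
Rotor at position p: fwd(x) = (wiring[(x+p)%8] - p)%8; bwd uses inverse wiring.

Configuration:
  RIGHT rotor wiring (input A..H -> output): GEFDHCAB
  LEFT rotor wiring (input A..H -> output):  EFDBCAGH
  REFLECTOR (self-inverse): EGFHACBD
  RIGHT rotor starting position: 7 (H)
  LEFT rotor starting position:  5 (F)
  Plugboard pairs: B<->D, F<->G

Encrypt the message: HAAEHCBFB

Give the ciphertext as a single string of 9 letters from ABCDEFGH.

Char 1 ('H'): step: R->0, L->6 (L advanced); H->plug->H->R->B->L->B->refl->G->L'->C->R'->F->plug->G
Char 2 ('A'): step: R->1, L=6; A->plug->A->R->D->L->H->refl->D->L'->F->R'->H->plug->H
Char 3 ('A'): step: R->2, L=6; A->plug->A->R->D->L->H->refl->D->L'->F->R'->C->plug->C
Char 4 ('E'): step: R->3, L=6; E->plug->E->R->G->L->E->refl->A->L'->A->R'->A->plug->A
Char 5 ('H'): step: R->4, L=6; H->plug->H->R->H->L->C->refl->F->L'->E->R'->C->plug->C
Char 6 ('C'): step: R->5, L=6; C->plug->C->R->E->L->F->refl->C->L'->H->R'->E->plug->E
Char 7 ('B'): step: R->6, L=6; B->plug->D->R->G->L->E->refl->A->L'->A->R'->C->plug->C
Char 8 ('F'): step: R->7, L=6; F->plug->G->R->D->L->H->refl->D->L'->F->R'->C->plug->C
Char 9 ('B'): step: R->0, L->7 (L advanced); B->plug->D->R->D->L->E->refl->A->L'->A->R'->G->plug->F

Answer: GHCACECCF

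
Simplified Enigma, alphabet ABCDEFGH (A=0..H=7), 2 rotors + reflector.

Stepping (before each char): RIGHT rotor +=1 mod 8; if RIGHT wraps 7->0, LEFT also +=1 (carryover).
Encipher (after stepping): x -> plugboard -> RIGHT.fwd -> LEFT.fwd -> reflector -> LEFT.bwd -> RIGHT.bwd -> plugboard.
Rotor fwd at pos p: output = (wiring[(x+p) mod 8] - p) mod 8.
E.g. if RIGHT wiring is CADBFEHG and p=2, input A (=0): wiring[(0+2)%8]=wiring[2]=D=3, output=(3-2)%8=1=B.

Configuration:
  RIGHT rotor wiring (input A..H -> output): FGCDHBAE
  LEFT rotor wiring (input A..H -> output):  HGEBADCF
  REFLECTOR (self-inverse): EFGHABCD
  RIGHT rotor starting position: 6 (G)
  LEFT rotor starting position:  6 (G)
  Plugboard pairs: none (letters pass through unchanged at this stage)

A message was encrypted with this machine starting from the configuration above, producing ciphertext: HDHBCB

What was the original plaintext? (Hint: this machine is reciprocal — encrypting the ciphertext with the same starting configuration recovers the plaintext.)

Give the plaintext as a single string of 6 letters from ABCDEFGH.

Answer: AAEEEA

Derivation:
Char 1 ('H'): step: R->7, L=6; H->plug->H->R->B->L->H->refl->D->L'->F->R'->A->plug->A
Char 2 ('D'): step: R->0, L->7 (L advanced); D->plug->D->R->D->L->F->refl->B->L'->F->R'->A->plug->A
Char 3 ('H'): step: R->1, L=7; H->plug->H->R->E->L->C->refl->G->L'->A->R'->E->plug->E
Char 4 ('B'): step: R->2, L=7; B->plug->B->R->B->L->A->refl->E->L'->G->R'->E->plug->E
Char 5 ('C'): step: R->3, L=7; C->plug->C->R->G->L->E->refl->A->L'->B->R'->E->plug->E
Char 6 ('B'): step: R->4, L=7; B->plug->B->R->F->L->B->refl->F->L'->D->R'->A->plug->A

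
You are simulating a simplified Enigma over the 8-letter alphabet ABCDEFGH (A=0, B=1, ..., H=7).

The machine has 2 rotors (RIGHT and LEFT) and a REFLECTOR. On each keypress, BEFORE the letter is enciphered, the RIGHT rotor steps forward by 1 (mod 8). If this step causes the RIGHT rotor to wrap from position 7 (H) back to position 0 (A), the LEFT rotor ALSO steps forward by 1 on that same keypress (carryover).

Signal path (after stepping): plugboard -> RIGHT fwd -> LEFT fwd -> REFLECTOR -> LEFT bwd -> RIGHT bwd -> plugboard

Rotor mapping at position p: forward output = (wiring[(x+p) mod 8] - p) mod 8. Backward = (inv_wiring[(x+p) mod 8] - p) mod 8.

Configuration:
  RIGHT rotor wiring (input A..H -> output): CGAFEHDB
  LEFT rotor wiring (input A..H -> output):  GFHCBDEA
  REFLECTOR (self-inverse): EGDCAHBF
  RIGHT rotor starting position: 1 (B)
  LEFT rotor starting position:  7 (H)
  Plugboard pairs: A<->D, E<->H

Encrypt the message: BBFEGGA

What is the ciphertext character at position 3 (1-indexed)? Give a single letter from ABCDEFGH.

Char 1 ('B'): step: R->2, L=7; B->plug->B->R->D->L->A->refl->E->L'->G->R'->A->plug->D
Char 2 ('B'): step: R->3, L=7; B->plug->B->R->B->L->H->refl->F->L'->H->R'->F->plug->F
Char 3 ('F'): step: R->4, L=7; F->plug->F->R->C->L->G->refl->B->L'->A->R'->A->plug->D

D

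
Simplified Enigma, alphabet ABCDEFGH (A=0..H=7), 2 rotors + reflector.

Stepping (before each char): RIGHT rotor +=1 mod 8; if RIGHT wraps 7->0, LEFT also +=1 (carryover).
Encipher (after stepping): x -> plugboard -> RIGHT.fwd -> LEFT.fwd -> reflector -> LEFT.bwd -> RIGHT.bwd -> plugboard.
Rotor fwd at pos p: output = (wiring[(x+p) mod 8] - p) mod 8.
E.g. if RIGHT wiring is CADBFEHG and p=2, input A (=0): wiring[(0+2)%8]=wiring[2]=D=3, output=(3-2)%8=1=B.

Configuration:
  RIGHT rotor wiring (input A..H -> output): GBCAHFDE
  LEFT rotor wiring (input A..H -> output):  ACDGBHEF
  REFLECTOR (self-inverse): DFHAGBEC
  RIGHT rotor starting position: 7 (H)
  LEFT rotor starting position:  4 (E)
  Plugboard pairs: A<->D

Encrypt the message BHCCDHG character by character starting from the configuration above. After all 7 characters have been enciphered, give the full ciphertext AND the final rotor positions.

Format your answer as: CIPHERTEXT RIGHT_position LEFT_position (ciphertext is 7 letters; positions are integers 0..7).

Answer: ACHFEGC 6 5

Derivation:
Char 1 ('B'): step: R->0, L->5 (L advanced); B->plug->B->R->B->L->H->refl->C->L'->A->R'->D->plug->A
Char 2 ('H'): step: R->1, L=5; H->plug->H->R->F->L->G->refl->E->L'->H->R'->C->plug->C
Char 3 ('C'): step: R->2, L=5; C->plug->C->R->F->L->G->refl->E->L'->H->R'->H->plug->H
Char 4 ('C'): step: R->3, L=5; C->plug->C->R->C->L->A->refl->D->L'->D->R'->F->plug->F
Char 5 ('D'): step: R->4, L=5; D->plug->A->R->D->L->D->refl->A->L'->C->R'->E->plug->E
Char 6 ('H'): step: R->5, L=5; H->plug->H->R->C->L->A->refl->D->L'->D->R'->G->plug->G
Char 7 ('G'): step: R->6, L=5; G->plug->G->R->B->L->H->refl->C->L'->A->R'->C->plug->C
Final: ciphertext=ACHFEGC, RIGHT=6, LEFT=5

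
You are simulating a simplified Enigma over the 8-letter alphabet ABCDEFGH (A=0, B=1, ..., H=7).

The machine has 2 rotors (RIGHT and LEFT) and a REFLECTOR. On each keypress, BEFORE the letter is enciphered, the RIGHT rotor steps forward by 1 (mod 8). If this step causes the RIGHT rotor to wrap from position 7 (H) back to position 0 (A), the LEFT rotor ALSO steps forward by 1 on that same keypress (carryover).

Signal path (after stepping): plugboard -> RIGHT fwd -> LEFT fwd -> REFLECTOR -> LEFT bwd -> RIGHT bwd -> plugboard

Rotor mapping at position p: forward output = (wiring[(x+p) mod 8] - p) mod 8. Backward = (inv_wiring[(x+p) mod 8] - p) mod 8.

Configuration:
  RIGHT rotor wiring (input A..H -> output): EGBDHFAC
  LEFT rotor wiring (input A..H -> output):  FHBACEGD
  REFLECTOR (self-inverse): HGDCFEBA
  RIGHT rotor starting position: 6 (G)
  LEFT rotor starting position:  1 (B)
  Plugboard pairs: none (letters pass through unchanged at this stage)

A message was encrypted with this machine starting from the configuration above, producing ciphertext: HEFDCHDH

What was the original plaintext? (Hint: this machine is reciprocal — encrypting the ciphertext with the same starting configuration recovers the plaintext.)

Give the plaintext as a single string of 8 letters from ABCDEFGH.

Answer: DAEEACFB

Derivation:
Char 1 ('H'): step: R->7, L=1; H->plug->H->R->B->L->A->refl->H->L'->C->R'->D->plug->D
Char 2 ('E'): step: R->0, L->2 (L advanced); E->plug->E->R->H->L->F->refl->E->L'->E->R'->A->plug->A
Char 3 ('F'): step: R->1, L=2; F->plug->F->R->H->L->F->refl->E->L'->E->R'->E->plug->E
Char 4 ('D'): step: R->2, L=2; D->plug->D->R->D->L->C->refl->D->L'->G->R'->E->plug->E
Char 5 ('C'): step: R->3, L=2; C->plug->C->R->C->L->A->refl->H->L'->A->R'->A->plug->A
Char 6 ('H'): step: R->4, L=2; H->plug->H->R->H->L->F->refl->E->L'->E->R'->C->plug->C
Char 7 ('D'): step: R->5, L=2; D->plug->D->R->H->L->F->refl->E->L'->E->R'->F->plug->F
Char 8 ('H'): step: R->6, L=2; H->plug->H->R->H->L->F->refl->E->L'->E->R'->B->plug->B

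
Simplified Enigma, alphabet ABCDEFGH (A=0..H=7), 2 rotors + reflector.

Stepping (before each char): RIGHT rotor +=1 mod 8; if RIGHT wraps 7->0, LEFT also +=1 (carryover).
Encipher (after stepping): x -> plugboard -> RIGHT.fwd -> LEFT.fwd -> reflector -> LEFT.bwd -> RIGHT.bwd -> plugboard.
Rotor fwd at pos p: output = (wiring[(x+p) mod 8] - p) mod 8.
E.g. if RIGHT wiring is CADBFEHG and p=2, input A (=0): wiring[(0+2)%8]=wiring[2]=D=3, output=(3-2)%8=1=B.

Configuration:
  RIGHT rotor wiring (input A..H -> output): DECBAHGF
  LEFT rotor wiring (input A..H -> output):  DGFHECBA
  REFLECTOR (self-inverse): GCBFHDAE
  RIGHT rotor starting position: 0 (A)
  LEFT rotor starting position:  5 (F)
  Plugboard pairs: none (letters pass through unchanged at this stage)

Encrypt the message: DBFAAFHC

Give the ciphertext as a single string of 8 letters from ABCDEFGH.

Answer: BGEGCCFE

Derivation:
Char 1 ('D'): step: R->1, L=5; D->plug->D->R->H->L->H->refl->E->L'->B->R'->B->plug->B
Char 2 ('B'): step: R->2, L=5; B->plug->B->R->H->L->H->refl->E->L'->B->R'->G->plug->G
Char 3 ('F'): step: R->3, L=5; F->plug->F->R->A->L->F->refl->D->L'->C->R'->E->plug->E
Char 4 ('A'): step: R->4, L=5; A->plug->A->R->E->L->B->refl->C->L'->G->R'->G->plug->G
Char 5 ('A'): step: R->5, L=5; A->plug->A->R->C->L->D->refl->F->L'->A->R'->C->plug->C
Char 6 ('F'): step: R->6, L=5; F->plug->F->R->D->L->G->refl->A->L'->F->R'->C->plug->C
Char 7 ('H'): step: R->7, L=5; H->plug->H->R->H->L->H->refl->E->L'->B->R'->F->plug->F
Char 8 ('C'): step: R->0, L->6 (L advanced); C->plug->C->R->C->L->F->refl->D->L'->A->R'->E->plug->E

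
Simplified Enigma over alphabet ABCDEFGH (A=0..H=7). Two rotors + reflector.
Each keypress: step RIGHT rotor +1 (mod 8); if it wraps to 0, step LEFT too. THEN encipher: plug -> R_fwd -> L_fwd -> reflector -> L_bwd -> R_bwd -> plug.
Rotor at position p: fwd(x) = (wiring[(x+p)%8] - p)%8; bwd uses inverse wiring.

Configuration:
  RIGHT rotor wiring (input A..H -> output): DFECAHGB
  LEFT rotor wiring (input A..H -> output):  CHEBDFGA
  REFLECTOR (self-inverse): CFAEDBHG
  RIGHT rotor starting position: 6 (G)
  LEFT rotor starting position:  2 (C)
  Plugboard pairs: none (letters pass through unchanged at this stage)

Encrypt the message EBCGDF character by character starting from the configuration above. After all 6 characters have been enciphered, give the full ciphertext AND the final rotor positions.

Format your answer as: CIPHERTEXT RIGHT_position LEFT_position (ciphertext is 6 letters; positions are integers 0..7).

Answer: BEHAEC 4 3

Derivation:
Char 1 ('E'): step: R->7, L=2; E->plug->E->R->D->L->D->refl->E->L'->E->R'->B->plug->B
Char 2 ('B'): step: R->0, L->3 (L advanced); B->plug->B->R->F->L->H->refl->G->L'->A->R'->E->plug->E
Char 3 ('C'): step: R->1, L=3; C->plug->C->R->B->L->A->refl->C->L'->C->R'->H->plug->H
Char 4 ('G'): step: R->2, L=3; G->plug->G->R->B->L->A->refl->C->L'->C->R'->A->plug->A
Char 5 ('D'): step: R->3, L=3; D->plug->D->R->D->L->D->refl->E->L'->G->R'->E->plug->E
Char 6 ('F'): step: R->4, L=3; F->plug->F->R->B->L->A->refl->C->L'->C->R'->C->plug->C
Final: ciphertext=BEHAEC, RIGHT=4, LEFT=3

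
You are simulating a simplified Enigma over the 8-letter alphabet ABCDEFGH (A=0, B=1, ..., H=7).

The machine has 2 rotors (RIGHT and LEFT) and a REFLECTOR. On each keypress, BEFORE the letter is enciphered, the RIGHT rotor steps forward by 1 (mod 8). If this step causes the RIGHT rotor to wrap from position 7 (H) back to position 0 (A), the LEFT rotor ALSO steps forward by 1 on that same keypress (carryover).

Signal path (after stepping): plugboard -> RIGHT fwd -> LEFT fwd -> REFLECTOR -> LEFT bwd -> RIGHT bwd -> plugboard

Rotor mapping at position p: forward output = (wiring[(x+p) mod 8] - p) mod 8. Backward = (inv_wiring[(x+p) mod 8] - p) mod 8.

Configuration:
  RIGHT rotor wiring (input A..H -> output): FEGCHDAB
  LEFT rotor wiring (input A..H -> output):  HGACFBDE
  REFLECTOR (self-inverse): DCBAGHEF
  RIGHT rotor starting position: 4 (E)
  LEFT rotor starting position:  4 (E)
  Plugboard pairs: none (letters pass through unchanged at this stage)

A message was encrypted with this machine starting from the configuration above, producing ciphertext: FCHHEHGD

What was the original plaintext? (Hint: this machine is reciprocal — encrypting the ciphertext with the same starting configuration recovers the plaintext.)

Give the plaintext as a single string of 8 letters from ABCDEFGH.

Char 1 ('F'): step: R->5, L=4; F->plug->F->R->B->L->F->refl->H->L'->C->R'->H->plug->H
Char 2 ('C'): step: R->6, L=4; C->plug->C->R->H->L->G->refl->E->L'->G->R'->D->plug->D
Char 3 ('H'): step: R->7, L=4; H->plug->H->R->B->L->F->refl->H->L'->C->R'->A->plug->A
Char 4 ('H'): step: R->0, L->5 (L advanced); H->plug->H->R->B->L->G->refl->E->L'->A->R'->G->plug->G
Char 5 ('E'): step: R->1, L=5; E->plug->E->R->C->L->H->refl->F->L'->G->R'->D->plug->D
Char 6 ('H'): step: R->2, L=5; H->plug->H->R->C->L->H->refl->F->L'->G->R'->E->plug->E
Char 7 ('G'): step: R->3, L=5; G->plug->G->R->B->L->G->refl->E->L'->A->R'->C->plug->C
Char 8 ('D'): step: R->4, L=5; D->plug->D->R->F->L->D->refl->A->L'->H->R'->B->plug->B

Answer: HDAGDECB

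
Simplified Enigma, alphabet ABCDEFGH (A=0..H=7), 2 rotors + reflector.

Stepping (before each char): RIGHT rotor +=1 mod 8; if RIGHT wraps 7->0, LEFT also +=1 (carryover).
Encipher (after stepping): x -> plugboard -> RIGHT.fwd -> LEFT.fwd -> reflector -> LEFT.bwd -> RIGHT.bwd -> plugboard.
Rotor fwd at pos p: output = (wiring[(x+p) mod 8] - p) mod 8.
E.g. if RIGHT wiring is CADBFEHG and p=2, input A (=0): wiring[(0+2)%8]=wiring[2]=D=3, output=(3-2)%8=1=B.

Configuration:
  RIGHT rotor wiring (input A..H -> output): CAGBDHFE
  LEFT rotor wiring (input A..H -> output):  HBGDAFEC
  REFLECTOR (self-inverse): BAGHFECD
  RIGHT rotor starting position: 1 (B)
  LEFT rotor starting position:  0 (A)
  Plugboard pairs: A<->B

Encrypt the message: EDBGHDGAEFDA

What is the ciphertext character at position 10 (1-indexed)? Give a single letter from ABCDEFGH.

Char 1 ('E'): step: R->2, L=0; E->plug->E->R->D->L->D->refl->H->L'->A->R'->G->plug->G
Char 2 ('D'): step: R->3, L=0; D->plug->D->R->C->L->G->refl->C->L'->H->R'->F->plug->F
Char 3 ('B'): step: R->4, L=0; B->plug->A->R->H->L->C->refl->G->L'->C->R'->G->plug->G
Char 4 ('G'): step: R->5, L=0; G->plug->G->R->E->L->A->refl->B->L'->B->R'->F->plug->F
Char 5 ('H'): step: R->6, L=0; H->plug->H->R->B->L->B->refl->A->L'->E->R'->C->plug->C
Char 6 ('D'): step: R->7, L=0; D->plug->D->R->H->L->C->refl->G->L'->C->R'->E->plug->E
Char 7 ('G'): step: R->0, L->1 (L advanced); G->plug->G->R->F->L->D->refl->H->L'->D->R'->E->plug->E
Char 8 ('A'): step: R->1, L=1; A->plug->B->R->F->L->D->refl->H->L'->D->R'->G->plug->G
Char 9 ('E'): step: R->2, L=1; E->plug->E->R->D->L->H->refl->D->L'->F->R'->D->plug->D
Char 10 ('F'): step: R->3, L=1; F->plug->F->R->H->L->G->refl->C->L'->C->R'->D->plug->D

D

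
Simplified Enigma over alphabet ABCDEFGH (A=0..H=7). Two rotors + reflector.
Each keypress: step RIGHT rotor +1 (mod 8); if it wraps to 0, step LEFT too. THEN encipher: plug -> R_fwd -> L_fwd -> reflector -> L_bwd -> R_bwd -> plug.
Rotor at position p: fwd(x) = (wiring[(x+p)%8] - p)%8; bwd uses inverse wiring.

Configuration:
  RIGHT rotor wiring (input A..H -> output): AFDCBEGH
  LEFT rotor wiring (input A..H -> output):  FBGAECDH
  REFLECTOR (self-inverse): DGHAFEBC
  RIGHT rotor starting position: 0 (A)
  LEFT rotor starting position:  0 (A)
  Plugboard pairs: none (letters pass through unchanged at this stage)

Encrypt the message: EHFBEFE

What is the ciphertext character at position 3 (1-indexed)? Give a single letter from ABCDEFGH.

Char 1 ('E'): step: R->1, L=0; E->plug->E->R->D->L->A->refl->D->L'->G->R'->G->plug->G
Char 2 ('H'): step: R->2, L=0; H->plug->H->R->D->L->A->refl->D->L'->G->R'->G->plug->G
Char 3 ('F'): step: R->3, L=0; F->plug->F->R->F->L->C->refl->H->L'->H->R'->A->plug->A

A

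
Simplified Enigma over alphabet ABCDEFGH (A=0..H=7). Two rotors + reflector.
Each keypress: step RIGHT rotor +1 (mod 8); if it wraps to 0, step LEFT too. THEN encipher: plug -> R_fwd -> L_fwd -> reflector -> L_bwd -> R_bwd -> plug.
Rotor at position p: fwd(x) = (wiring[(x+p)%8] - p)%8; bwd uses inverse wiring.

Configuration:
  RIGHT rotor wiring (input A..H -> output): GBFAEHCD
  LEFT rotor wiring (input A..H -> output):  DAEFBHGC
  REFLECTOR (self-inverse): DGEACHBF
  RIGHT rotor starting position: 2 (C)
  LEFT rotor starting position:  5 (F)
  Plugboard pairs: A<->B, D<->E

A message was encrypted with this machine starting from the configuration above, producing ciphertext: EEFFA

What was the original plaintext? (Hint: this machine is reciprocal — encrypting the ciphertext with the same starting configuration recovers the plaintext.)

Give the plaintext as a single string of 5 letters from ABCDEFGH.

Char 1 ('E'): step: R->3, L=5; E->plug->D->R->H->L->E->refl->C->L'->A->R'->E->plug->D
Char 2 ('E'): step: R->4, L=5; E->plug->D->R->H->L->E->refl->C->L'->A->R'->A->plug->B
Char 3 ('F'): step: R->5, L=5; F->plug->F->R->A->L->C->refl->E->L'->H->R'->H->plug->H
Char 4 ('F'): step: R->6, L=5; F->plug->F->R->C->L->F->refl->H->L'->F->R'->B->plug->A
Char 5 ('A'): step: R->7, L=5; A->plug->B->R->H->L->E->refl->C->L'->A->R'->G->plug->G

Answer: DBHAG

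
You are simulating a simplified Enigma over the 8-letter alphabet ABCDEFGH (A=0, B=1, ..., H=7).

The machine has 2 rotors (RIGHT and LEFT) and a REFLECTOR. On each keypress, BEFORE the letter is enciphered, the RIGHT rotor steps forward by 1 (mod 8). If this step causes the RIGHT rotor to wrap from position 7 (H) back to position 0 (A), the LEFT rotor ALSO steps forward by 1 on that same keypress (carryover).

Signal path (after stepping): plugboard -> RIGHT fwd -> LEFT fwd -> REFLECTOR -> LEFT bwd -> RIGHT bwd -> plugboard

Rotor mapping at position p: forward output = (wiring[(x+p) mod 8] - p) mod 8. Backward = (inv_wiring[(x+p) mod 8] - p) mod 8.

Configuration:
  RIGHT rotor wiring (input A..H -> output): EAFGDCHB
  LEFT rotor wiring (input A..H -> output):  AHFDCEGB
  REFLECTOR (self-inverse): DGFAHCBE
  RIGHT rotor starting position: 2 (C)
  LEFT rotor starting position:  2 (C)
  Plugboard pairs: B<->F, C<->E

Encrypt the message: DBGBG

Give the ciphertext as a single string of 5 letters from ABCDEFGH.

Char 1 ('D'): step: R->3, L=2; D->plug->D->R->E->L->E->refl->H->L'->F->R'->G->plug->G
Char 2 ('B'): step: R->4, L=2; B->plug->F->R->E->L->E->refl->H->L'->F->R'->D->plug->D
Char 3 ('G'): step: R->5, L=2; G->plug->G->R->B->L->B->refl->G->L'->G->R'->H->plug->H
Char 4 ('B'): step: R->6, L=2; B->plug->F->R->A->L->D->refl->A->L'->C->R'->D->plug->D
Char 5 ('G'): step: R->7, L=2; G->plug->G->R->D->L->C->refl->F->L'->H->R'->E->plug->C

Answer: GDHDC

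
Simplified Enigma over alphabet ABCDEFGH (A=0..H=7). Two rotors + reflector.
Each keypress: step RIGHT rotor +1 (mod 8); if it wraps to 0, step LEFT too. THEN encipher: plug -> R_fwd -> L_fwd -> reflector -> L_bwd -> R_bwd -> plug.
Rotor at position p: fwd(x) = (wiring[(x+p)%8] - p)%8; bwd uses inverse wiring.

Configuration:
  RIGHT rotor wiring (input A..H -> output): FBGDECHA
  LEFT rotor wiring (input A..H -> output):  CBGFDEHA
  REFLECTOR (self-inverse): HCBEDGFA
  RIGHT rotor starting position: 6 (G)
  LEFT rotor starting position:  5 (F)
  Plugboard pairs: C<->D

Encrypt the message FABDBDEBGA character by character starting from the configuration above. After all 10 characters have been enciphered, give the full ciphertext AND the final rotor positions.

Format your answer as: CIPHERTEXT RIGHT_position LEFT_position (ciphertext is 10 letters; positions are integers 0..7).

Answer: AEHGAGACDB 0 7

Derivation:
Char 1 ('F'): step: R->7, L=5; F->plug->F->R->F->L->B->refl->C->L'->B->R'->A->plug->A
Char 2 ('A'): step: R->0, L->6 (L advanced); A->plug->A->R->F->L->H->refl->A->L'->E->R'->E->plug->E
Char 3 ('B'): step: R->1, L=6; B->plug->B->R->F->L->H->refl->A->L'->E->R'->H->plug->H
Char 4 ('D'): step: R->2, L=6; D->plug->C->R->C->L->E->refl->D->L'->D->R'->G->plug->G
Char 5 ('B'): step: R->3, L=6; B->plug->B->R->B->L->C->refl->B->L'->A->R'->A->plug->A
Char 6 ('D'): step: R->4, L=6; D->plug->C->R->D->L->D->refl->E->L'->C->R'->G->plug->G
Char 7 ('E'): step: R->5, L=6; E->plug->E->R->E->L->A->refl->H->L'->F->R'->A->plug->A
Char 8 ('B'): step: R->6, L=6; B->plug->B->R->C->L->E->refl->D->L'->D->R'->D->plug->C
Char 9 ('G'): step: R->7, L=6; G->plug->G->R->D->L->D->refl->E->L'->C->R'->C->plug->D
Char 10 ('A'): step: R->0, L->7 (L advanced); A->plug->A->R->F->L->E->refl->D->L'->B->R'->B->plug->B
Final: ciphertext=AEHGAGACDB, RIGHT=0, LEFT=7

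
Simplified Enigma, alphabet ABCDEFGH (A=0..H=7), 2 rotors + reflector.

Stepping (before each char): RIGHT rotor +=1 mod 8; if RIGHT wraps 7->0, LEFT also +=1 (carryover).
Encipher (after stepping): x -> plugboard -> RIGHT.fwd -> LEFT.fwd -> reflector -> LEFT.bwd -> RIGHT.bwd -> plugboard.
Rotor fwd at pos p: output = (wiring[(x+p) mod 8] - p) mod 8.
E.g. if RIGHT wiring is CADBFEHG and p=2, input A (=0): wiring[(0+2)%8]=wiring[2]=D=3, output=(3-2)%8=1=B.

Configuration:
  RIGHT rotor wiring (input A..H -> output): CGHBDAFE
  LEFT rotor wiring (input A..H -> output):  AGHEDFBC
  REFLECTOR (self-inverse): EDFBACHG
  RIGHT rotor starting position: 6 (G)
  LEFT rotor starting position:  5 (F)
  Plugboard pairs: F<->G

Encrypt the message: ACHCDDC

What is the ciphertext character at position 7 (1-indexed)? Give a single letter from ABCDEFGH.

Char 1 ('A'): step: R->7, L=5; A->plug->A->R->F->L->C->refl->F->L'->C->R'->E->plug->E
Char 2 ('C'): step: R->0, L->6 (L advanced); C->plug->C->R->H->L->H->refl->G->L'->F->R'->G->plug->F
Char 3 ('H'): step: R->1, L=6; H->plug->H->R->B->L->E->refl->A->L'->D->R'->G->plug->F
Char 4 ('C'): step: R->2, L=6; C->plug->C->R->B->L->E->refl->A->L'->D->R'->E->plug->E
Char 5 ('D'): step: R->3, L=6; D->plug->D->R->C->L->C->refl->F->L'->G->R'->A->plug->A
Char 6 ('D'): step: R->4, L=6; D->plug->D->R->A->L->D->refl->B->L'->E->R'->B->plug->B
Char 7 ('C'): step: R->5, L=6; C->plug->C->R->H->L->H->refl->G->L'->F->R'->D->plug->D

D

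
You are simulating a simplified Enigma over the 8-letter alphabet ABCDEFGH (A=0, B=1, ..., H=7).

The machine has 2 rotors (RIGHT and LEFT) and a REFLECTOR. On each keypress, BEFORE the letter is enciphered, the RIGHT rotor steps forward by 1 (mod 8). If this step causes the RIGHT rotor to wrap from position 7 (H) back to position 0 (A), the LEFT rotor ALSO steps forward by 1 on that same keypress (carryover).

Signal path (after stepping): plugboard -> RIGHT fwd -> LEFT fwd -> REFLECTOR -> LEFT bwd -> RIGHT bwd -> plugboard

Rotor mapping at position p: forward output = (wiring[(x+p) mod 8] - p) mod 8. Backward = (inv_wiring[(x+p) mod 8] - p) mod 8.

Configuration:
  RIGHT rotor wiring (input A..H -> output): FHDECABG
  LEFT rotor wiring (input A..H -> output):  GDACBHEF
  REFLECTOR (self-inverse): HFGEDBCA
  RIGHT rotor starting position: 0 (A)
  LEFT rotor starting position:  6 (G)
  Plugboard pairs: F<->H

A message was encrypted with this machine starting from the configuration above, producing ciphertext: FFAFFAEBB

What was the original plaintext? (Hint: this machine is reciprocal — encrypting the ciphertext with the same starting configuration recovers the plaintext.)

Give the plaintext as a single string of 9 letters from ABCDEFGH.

Answer: HDHBHCBCF

Derivation:
Char 1 ('F'): step: R->1, L=6; F->plug->H->R->E->L->C->refl->G->L'->A->R'->F->plug->H
Char 2 ('F'): step: R->2, L=6; F->plug->H->R->F->L->E->refl->D->L'->G->R'->D->plug->D
Char 3 ('A'): step: R->3, L=6; A->plug->A->R->B->L->H->refl->A->L'->C->R'->F->plug->H
Char 4 ('F'): step: R->4, L=6; F->plug->H->R->A->L->G->refl->C->L'->E->R'->B->plug->B
Char 5 ('F'): step: R->5, L=6; F->plug->H->R->F->L->E->refl->D->L'->G->R'->F->plug->H
Char 6 ('A'): step: R->6, L=6; A->plug->A->R->D->L->F->refl->B->L'->H->R'->C->plug->C
Char 7 ('E'): step: R->7, L=6; E->plug->E->R->F->L->E->refl->D->L'->G->R'->B->plug->B
Char 8 ('B'): step: R->0, L->7 (L advanced); B->plug->B->R->H->L->F->refl->B->L'->D->R'->C->plug->C
Char 9 ('B'): step: R->1, L=7; B->plug->B->R->C->L->E->refl->D->L'->E->R'->H->plug->F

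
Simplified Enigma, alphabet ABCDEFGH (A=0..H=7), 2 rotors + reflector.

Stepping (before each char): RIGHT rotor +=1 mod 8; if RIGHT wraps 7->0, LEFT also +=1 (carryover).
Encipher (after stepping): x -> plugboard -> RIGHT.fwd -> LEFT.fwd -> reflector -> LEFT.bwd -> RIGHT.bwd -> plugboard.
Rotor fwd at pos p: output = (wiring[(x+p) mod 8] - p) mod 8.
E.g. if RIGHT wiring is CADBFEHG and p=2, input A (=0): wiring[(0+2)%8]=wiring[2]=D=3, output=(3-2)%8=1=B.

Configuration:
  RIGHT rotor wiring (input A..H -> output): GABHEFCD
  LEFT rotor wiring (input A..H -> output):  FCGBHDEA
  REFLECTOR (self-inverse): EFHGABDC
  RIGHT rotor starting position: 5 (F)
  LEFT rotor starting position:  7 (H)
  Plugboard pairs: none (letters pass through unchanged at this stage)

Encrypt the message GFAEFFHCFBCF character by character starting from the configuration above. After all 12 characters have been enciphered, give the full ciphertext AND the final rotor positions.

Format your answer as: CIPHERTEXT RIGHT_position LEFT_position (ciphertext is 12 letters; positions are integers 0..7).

Answer: BGDFGEAHAGBB 1 1

Derivation:
Char 1 ('G'): step: R->6, L=7; G->plug->G->R->G->L->E->refl->A->L'->F->R'->B->plug->B
Char 2 ('F'): step: R->7, L=7; F->plug->F->R->F->L->A->refl->E->L'->G->R'->G->plug->G
Char 3 ('A'): step: R->0, L->0 (L advanced); A->plug->A->R->G->L->E->refl->A->L'->H->R'->D->plug->D
Char 4 ('E'): step: R->1, L=0; E->plug->E->R->E->L->H->refl->C->L'->B->R'->F->plug->F
Char 5 ('F'): step: R->2, L=0; F->plug->F->R->B->L->C->refl->H->L'->E->R'->G->plug->G
Char 6 ('F'): step: R->3, L=0; F->plug->F->R->D->L->B->refl->F->L'->A->R'->E->plug->E
Char 7 ('H'): step: R->4, L=0; H->plug->H->R->D->L->B->refl->F->L'->A->R'->A->plug->A
Char 8 ('C'): step: R->5, L=0; C->plug->C->R->G->L->E->refl->A->L'->H->R'->H->plug->H
Char 9 ('F'): step: R->6, L=0; F->plug->F->R->B->L->C->refl->H->L'->E->R'->A->plug->A
Char 10 ('B'): step: R->7, L=0; B->plug->B->R->H->L->A->refl->E->L'->G->R'->G->plug->G
Char 11 ('C'): step: R->0, L->1 (L advanced); C->plug->C->R->B->L->F->refl->B->L'->A->R'->B->plug->B
Char 12 ('F'): step: R->1, L=1; F->plug->F->R->B->L->F->refl->B->L'->A->R'->B->plug->B
Final: ciphertext=BGDFGEAHAGBB, RIGHT=1, LEFT=1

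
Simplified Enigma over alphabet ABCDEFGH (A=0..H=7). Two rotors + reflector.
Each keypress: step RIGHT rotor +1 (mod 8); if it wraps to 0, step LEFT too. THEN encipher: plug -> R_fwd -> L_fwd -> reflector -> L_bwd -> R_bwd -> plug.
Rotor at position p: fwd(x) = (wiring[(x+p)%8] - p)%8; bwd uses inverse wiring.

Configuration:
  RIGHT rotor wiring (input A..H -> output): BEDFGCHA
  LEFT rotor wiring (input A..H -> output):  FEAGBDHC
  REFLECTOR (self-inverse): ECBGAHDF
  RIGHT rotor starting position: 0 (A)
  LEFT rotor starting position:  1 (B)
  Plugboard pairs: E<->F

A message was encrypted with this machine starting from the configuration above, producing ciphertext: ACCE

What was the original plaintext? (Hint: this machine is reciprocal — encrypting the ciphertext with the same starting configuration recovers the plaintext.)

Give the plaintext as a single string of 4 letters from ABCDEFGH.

Char 1 ('A'): step: R->1, L=1; A->plug->A->R->D->L->A->refl->E->L'->H->R'->G->plug->G
Char 2 ('C'): step: R->2, L=1; C->plug->C->R->E->L->C->refl->B->L'->G->R'->F->plug->E
Char 3 ('C'): step: R->3, L=1; C->plug->C->R->H->L->E->refl->A->L'->D->R'->B->plug->B
Char 4 ('E'): step: R->4, L=1; E->plug->F->R->A->L->D->refl->G->L'->F->R'->E->plug->F

Answer: GEBF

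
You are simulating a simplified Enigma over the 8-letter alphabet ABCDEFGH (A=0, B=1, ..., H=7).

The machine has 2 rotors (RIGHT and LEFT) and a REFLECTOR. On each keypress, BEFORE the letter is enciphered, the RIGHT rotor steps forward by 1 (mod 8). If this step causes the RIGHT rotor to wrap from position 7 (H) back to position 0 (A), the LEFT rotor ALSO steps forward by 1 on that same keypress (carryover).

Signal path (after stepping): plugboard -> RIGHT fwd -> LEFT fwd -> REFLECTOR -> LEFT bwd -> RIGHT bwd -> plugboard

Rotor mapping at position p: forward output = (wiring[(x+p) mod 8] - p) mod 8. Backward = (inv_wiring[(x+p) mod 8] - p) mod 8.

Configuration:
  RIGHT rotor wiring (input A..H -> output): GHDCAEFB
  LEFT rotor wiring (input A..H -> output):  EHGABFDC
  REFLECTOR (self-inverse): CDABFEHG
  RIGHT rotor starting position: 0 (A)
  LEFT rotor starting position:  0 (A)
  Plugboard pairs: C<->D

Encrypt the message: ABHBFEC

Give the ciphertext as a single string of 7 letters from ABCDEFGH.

Answer: FHBCDDH

Derivation:
Char 1 ('A'): step: R->1, L=0; A->plug->A->R->G->L->D->refl->B->L'->E->R'->F->plug->F
Char 2 ('B'): step: R->2, L=0; B->plug->B->R->A->L->E->refl->F->L'->F->R'->H->plug->H
Char 3 ('H'): step: R->3, L=0; H->plug->H->R->A->L->E->refl->F->L'->F->R'->B->plug->B
Char 4 ('B'): step: R->4, L=0; B->plug->B->R->A->L->E->refl->F->L'->F->R'->D->plug->C
Char 5 ('F'): step: R->5, L=0; F->plug->F->R->G->L->D->refl->B->L'->E->R'->C->plug->D
Char 6 ('E'): step: R->6, L=0; E->plug->E->R->F->L->F->refl->E->L'->A->R'->C->plug->D
Char 7 ('C'): step: R->7, L=0; C->plug->D->R->E->L->B->refl->D->L'->G->R'->H->plug->H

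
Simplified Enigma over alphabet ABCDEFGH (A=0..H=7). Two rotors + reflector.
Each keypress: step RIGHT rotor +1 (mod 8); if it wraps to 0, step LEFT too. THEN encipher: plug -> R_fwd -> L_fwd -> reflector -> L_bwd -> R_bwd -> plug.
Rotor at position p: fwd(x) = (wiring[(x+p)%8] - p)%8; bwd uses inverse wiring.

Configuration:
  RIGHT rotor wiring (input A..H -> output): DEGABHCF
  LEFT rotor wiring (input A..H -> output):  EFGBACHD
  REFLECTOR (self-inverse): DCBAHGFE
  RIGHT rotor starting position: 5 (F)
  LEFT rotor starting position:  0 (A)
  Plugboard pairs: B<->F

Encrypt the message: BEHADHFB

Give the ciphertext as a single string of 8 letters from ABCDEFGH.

Char 1 ('B'): step: R->6, L=0; B->plug->F->R->C->L->G->refl->F->L'->B->R'->H->plug->H
Char 2 ('E'): step: R->7, L=0; E->plug->E->R->B->L->F->refl->G->L'->C->R'->F->plug->B
Char 3 ('H'): step: R->0, L->1 (L advanced); H->plug->H->R->F->L->G->refl->F->L'->B->R'->E->plug->E
Char 4 ('A'): step: R->1, L=1; A->plug->A->R->D->L->H->refl->E->L'->A->R'->D->plug->D
Char 5 ('D'): step: R->2, L=1; D->plug->D->R->F->L->G->refl->F->L'->B->R'->G->plug->G
Char 6 ('H'): step: R->3, L=1; H->plug->H->R->D->L->H->refl->E->L'->A->R'->F->plug->B
Char 7 ('F'): step: R->4, L=1; F->plug->B->R->D->L->H->refl->E->L'->A->R'->F->plug->B
Char 8 ('B'): step: R->5, L=1; B->plug->F->R->B->L->F->refl->G->L'->F->R'->B->plug->F

Answer: HBEDGBBF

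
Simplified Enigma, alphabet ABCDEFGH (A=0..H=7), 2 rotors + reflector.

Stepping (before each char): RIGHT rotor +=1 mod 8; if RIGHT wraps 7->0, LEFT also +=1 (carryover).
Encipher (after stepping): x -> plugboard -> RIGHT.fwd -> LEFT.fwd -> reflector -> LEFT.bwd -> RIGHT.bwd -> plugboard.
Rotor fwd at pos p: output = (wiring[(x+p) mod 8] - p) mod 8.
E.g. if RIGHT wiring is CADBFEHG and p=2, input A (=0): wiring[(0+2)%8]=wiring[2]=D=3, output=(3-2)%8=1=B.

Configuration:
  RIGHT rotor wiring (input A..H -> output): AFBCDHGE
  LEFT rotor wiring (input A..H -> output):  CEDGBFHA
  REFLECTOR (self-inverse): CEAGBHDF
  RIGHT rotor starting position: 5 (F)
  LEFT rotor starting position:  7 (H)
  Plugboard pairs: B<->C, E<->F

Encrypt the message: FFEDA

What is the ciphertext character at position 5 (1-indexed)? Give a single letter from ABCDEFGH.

Char 1 ('F'): step: R->6, L=7; F->plug->E->R->D->L->E->refl->B->L'->A->R'->A->plug->A
Char 2 ('F'): step: R->7, L=7; F->plug->E->R->D->L->E->refl->B->L'->A->R'->G->plug->G
Char 3 ('E'): step: R->0, L->0 (L advanced); E->plug->F->R->H->L->A->refl->C->L'->A->R'->A->plug->A
Char 4 ('D'): step: R->1, L=0; D->plug->D->R->C->L->D->refl->G->L'->D->R'->G->plug->G
Char 5 ('A'): step: R->2, L=0; A->plug->A->R->H->L->A->refl->C->L'->A->R'->B->plug->C

C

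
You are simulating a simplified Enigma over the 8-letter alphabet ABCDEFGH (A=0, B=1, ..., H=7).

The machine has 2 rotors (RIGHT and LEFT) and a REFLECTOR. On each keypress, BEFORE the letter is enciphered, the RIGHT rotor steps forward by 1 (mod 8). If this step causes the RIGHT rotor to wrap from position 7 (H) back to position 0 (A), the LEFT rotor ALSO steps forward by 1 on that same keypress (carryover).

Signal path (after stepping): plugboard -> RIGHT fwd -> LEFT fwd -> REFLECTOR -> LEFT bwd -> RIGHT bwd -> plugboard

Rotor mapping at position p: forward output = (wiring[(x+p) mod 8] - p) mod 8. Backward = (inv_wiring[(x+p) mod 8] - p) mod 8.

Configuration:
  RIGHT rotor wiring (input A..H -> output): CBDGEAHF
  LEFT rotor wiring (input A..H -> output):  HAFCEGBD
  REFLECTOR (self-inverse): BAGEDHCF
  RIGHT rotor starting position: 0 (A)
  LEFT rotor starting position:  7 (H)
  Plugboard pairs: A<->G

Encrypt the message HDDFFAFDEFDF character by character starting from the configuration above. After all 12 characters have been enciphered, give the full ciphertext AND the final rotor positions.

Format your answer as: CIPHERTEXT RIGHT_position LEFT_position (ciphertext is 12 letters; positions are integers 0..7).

Answer: BEHEDEGBAEFC 4 0

Derivation:
Char 1 ('H'): step: R->1, L=7; H->plug->H->R->B->L->A->refl->B->L'->C->R'->B->plug->B
Char 2 ('D'): step: R->2, L=7; D->plug->D->R->G->L->H->refl->F->L'->F->R'->E->plug->E
Char 3 ('D'): step: R->3, L=7; D->plug->D->R->E->L->D->refl->E->L'->A->R'->H->plug->H
Char 4 ('F'): step: R->4, L=7; F->plug->F->R->F->L->F->refl->H->L'->G->R'->E->plug->E
Char 5 ('F'): step: R->5, L=7; F->plug->F->R->G->L->H->refl->F->L'->F->R'->D->plug->D
Char 6 ('A'): step: R->6, L=7; A->plug->G->R->G->L->H->refl->F->L'->F->R'->E->plug->E
Char 7 ('F'): step: R->7, L=7; F->plug->F->R->F->L->F->refl->H->L'->G->R'->A->plug->G
Char 8 ('D'): step: R->0, L->0 (L advanced); D->plug->D->R->G->L->B->refl->A->L'->B->R'->B->plug->B
Char 9 ('E'): step: R->1, L=0; E->plug->E->R->H->L->D->refl->E->L'->E->R'->G->plug->A
Char 10 ('F'): step: R->2, L=0; F->plug->F->R->D->L->C->refl->G->L'->F->R'->E->plug->E
Char 11 ('D'): step: R->3, L=0; D->plug->D->R->E->L->E->refl->D->L'->H->R'->F->plug->F
Char 12 ('F'): step: R->4, L=0; F->plug->F->R->F->L->G->refl->C->L'->D->R'->C->plug->C
Final: ciphertext=BEHEDEGBAEFC, RIGHT=4, LEFT=0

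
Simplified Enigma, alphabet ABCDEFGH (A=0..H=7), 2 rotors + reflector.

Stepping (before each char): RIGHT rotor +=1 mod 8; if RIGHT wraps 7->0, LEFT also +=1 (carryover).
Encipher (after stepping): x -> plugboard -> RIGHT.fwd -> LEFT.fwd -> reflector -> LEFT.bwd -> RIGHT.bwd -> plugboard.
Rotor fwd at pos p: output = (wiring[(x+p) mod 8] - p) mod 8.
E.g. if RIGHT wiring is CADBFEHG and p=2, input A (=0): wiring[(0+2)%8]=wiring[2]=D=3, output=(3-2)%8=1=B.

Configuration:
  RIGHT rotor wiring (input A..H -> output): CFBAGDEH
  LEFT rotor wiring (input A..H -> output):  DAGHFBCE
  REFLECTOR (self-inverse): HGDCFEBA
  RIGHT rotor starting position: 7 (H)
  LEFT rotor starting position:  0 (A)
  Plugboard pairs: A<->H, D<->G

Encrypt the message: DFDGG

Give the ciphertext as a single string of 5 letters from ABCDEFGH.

Answer: GACBF

Derivation:
Char 1 ('D'): step: R->0, L->1 (L advanced); D->plug->G->R->E->L->A->refl->H->L'->A->R'->D->plug->G
Char 2 ('F'): step: R->1, L=1; F->plug->F->R->D->L->E->refl->F->L'->B->R'->H->plug->A
Char 3 ('D'): step: R->2, L=1; D->plug->G->R->A->L->H->refl->A->L'->E->R'->C->plug->C
Char 4 ('G'): step: R->3, L=1; G->plug->D->R->B->L->F->refl->E->L'->D->R'->B->plug->B
Char 5 ('G'): step: R->4, L=1; G->plug->D->R->D->L->E->refl->F->L'->B->R'->F->plug->F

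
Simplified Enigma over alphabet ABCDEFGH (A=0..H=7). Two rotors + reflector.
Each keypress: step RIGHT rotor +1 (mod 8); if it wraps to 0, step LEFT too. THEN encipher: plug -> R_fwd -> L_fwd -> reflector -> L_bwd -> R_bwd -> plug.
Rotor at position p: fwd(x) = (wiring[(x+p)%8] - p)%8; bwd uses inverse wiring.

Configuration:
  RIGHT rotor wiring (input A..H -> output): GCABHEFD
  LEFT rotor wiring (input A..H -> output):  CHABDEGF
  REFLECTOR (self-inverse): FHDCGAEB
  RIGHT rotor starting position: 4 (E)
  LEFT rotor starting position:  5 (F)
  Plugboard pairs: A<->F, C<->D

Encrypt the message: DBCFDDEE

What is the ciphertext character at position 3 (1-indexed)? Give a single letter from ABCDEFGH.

Char 1 ('D'): step: R->5, L=5; D->plug->C->R->G->L->E->refl->G->L'->H->R'->A->plug->F
Char 2 ('B'): step: R->6, L=5; B->plug->B->R->F->L->D->refl->C->L'->E->R'->D->plug->C
Char 3 ('C'): step: R->7, L=5; C->plug->D->R->B->L->B->refl->H->L'->A->R'->F->plug->A

A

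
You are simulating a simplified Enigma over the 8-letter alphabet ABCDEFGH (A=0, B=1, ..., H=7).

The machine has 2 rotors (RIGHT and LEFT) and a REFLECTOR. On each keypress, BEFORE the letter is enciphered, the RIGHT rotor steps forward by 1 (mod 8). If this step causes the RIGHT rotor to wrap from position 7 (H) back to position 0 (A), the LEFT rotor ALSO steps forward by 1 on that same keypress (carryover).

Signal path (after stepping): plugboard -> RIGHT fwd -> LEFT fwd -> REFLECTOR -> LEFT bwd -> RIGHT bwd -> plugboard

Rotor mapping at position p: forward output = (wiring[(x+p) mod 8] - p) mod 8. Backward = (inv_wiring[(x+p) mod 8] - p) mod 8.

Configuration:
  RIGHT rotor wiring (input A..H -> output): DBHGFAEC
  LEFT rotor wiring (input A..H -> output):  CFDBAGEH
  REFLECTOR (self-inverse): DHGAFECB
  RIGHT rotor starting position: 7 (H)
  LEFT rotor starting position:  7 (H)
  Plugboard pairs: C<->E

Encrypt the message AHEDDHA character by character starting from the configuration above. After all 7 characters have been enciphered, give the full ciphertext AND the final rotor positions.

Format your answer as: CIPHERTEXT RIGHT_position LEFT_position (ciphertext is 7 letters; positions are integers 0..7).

Answer: EDHGAEC 6 0

Derivation:
Char 1 ('A'): step: R->0, L->0 (L advanced); A->plug->A->R->D->L->B->refl->H->L'->H->R'->C->plug->E
Char 2 ('H'): step: R->1, L=0; H->plug->H->R->C->L->D->refl->A->L'->E->R'->D->plug->D
Char 3 ('E'): step: R->2, L=0; E->plug->C->R->D->L->B->refl->H->L'->H->R'->H->plug->H
Char 4 ('D'): step: R->3, L=0; D->plug->D->R->B->L->F->refl->E->L'->G->R'->G->plug->G
Char 5 ('D'): step: R->4, L=0; D->plug->D->R->G->L->E->refl->F->L'->B->R'->A->plug->A
Char 6 ('H'): step: R->5, L=0; H->plug->H->R->A->L->C->refl->G->L'->F->R'->C->plug->E
Char 7 ('A'): step: R->6, L=0; A->plug->A->R->G->L->E->refl->F->L'->B->R'->E->plug->C
Final: ciphertext=EDHGAEC, RIGHT=6, LEFT=0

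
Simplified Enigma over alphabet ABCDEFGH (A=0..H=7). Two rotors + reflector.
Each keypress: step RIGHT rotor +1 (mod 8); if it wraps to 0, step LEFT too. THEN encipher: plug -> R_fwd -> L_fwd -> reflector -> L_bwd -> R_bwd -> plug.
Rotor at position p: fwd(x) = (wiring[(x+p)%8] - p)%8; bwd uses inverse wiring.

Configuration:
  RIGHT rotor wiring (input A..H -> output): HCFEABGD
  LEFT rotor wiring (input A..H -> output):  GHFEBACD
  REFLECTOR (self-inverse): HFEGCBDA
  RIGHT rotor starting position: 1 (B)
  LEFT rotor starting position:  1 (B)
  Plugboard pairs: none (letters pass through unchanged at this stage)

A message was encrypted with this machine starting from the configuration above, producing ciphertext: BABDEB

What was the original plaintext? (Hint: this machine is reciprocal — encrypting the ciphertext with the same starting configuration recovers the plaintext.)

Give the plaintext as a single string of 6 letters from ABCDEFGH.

Char 1 ('B'): step: R->2, L=1; B->plug->B->R->C->L->D->refl->G->L'->A->R'->H->plug->H
Char 2 ('A'): step: R->3, L=1; A->plug->A->R->B->L->E->refl->C->L'->G->R'->C->plug->C
Char 3 ('B'): step: R->4, L=1; B->plug->B->R->F->L->B->refl->F->L'->H->R'->D->plug->D
Char 4 ('D'): step: R->5, L=1; D->plug->D->R->C->L->D->refl->G->L'->A->R'->F->plug->F
Char 5 ('E'): step: R->6, L=1; E->plug->E->R->H->L->F->refl->B->L'->F->R'->B->plug->B
Char 6 ('B'): step: R->7, L=1; B->plug->B->R->A->L->G->refl->D->L'->C->R'->G->plug->G

Answer: HCDFBG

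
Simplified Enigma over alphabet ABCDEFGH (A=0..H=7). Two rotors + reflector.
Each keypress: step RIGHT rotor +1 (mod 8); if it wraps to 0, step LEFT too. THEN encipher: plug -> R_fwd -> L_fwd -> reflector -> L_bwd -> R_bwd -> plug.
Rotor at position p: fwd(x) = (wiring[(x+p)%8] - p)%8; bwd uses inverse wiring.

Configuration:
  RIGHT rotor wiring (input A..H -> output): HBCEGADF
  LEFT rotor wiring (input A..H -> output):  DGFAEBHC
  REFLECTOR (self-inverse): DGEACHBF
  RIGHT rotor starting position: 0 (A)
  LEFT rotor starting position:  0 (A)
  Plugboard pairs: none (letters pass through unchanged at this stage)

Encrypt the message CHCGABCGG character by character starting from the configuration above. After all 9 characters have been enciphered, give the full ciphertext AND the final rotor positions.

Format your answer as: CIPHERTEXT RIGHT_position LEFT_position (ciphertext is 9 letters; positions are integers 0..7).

Answer: ACAACEADC 1 1

Derivation:
Char 1 ('C'): step: R->1, L=0; C->plug->C->R->D->L->A->refl->D->L'->A->R'->A->plug->A
Char 2 ('H'): step: R->2, L=0; H->plug->H->R->H->L->C->refl->E->L'->E->R'->C->plug->C
Char 3 ('C'): step: R->3, L=0; C->plug->C->R->F->L->B->refl->G->L'->B->R'->A->plug->A
Char 4 ('G'): step: R->4, L=0; G->plug->G->R->G->L->H->refl->F->L'->C->R'->A->plug->A
Char 5 ('A'): step: R->5, L=0; A->plug->A->R->D->L->A->refl->D->L'->A->R'->C->plug->C
Char 6 ('B'): step: R->6, L=0; B->plug->B->R->H->L->C->refl->E->L'->E->R'->E->plug->E
Char 7 ('C'): step: R->7, L=0; C->plug->C->R->C->L->F->refl->H->L'->G->R'->A->plug->A
Char 8 ('G'): step: R->0, L->1 (L advanced); G->plug->G->R->D->L->D->refl->A->L'->E->R'->D->plug->D
Char 9 ('G'): step: R->1, L=1; G->plug->G->R->E->L->A->refl->D->L'->D->R'->C->plug->C
Final: ciphertext=ACAACEADC, RIGHT=1, LEFT=1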